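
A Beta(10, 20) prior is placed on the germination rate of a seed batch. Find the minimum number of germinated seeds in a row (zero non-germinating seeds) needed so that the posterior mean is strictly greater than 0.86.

k = 113

After k germinated seeds and 0 non-germinating seeds the posterior is Beta(10+k, 20), with mean (10+k)/(10+20+k).
Set (10+k)/(30+k) > 0.86 and solve: k > (0.86·30 − 10)/(1 − 0.86) = 112.857.
The smallest integer exceeding 112.857 is 113, and checking k=113: (123)/(143) = 0.8601 > 0.86.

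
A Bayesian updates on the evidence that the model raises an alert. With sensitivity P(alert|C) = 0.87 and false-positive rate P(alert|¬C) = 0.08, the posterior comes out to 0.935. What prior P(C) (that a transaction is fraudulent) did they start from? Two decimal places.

P(C) = 0.57

In odds form, posterior odds = prior odds × likelihood ratio, so prior odds = posterior odds ÷ LR.
Posterior odds = 0.935/(1−0.935) = 14.3846. LR = 0.87/0.08 = 10.8750.
Prior odds = 14.3846/10.8750 = 1.3227, so P(C) = 1.3227/(1+1.3227) ≈ 0.57.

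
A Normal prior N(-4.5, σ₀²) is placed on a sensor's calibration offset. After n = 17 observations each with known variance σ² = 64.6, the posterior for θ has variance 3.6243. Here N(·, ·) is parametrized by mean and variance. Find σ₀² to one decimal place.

For the Normal–Normal model with known σ², precisions add: τ_n = τ₀ + n/σ².
So 1/σ₀² = 1/3.6243 − 17/64.6 = 0.275915 − 0.263158 = 0.012757.
Hence σ₀² = 1/0.012757 ≈ 78.4.

σ₀² = 78.4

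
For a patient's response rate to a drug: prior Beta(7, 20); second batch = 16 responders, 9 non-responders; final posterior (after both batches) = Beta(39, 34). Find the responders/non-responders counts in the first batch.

Because Beta–binomial updating is additive in the counts, the combined data contributed (α_post−α_prior, β_post−β_prior) successes and failures.
Total across both batches: 39−7=32 responders, 34−20=14 non-responders.
Subtract the second batch: 32−16=16 responders and 14−9=5 non-responders.

16 responders and 5 non-responders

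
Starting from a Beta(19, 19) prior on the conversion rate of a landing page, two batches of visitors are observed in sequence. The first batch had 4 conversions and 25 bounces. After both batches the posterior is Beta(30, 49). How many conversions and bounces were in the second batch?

7 conversions and 5 bounces

Sequential conjugate updates are equivalent to a single update on the pooled data, so total successes = posterior α − prior α and total failures = posterior β − prior β.
Total across both batches: 30−19=11 conversions, 49−19=30 bounces.
Subtract the first batch: 11−4=7 conversions and 30−25=5 bounces.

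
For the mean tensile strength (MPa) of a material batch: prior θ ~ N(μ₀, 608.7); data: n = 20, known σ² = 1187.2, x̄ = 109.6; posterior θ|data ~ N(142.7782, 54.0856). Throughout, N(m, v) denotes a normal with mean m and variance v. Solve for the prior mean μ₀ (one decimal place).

μ₀ = 483.0

With known observation variance, the Normal–Normal posterior has precision τ_n = τ₀ + n/σ² and mean μ_n = (τ₀μ₀ + (n/σ²)x̄)/τ_n.
Here τ₀ = 1/608.7 = 0.001643 and τ_data = 20/1187.2 = 0.016846, so τ_n = 0.018489.
Rearranging for μ₀: μ₀ = (μ_n·τ_n − τ_data·x̄)/τ₀ = (142.7782·0.018489 − 0.016846·109.6) / 0.001643 = 0.793505/0.001643 ≈ 483.0.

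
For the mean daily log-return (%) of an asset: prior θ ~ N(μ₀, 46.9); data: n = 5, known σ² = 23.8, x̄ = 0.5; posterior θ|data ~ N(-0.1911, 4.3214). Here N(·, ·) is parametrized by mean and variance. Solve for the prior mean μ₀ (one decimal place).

μ₀ = -7.0

The posterior mean is a precision-weighted average: μ_n = (τ₀μ₀ + τ_data·x̄)/(τ₀+τ_data), with τ₀=1/σ₀² and τ_data=n/σ².
Here τ₀ = 1/46.9 = 0.021322 and τ_data = 5/23.8 = 0.210084, so τ_n = 0.231406.
Rearranging for μ₀: μ₀ = (μ_n·τ_n − τ_data·x̄)/τ₀ = (-0.1911·0.231406 − 0.210084·0.5) / 0.021322 = -0.149264/0.021322 ≈ -7.0.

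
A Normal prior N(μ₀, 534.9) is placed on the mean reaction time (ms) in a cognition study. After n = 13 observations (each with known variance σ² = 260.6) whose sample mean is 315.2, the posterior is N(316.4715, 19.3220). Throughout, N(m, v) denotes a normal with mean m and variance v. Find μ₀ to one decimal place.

With known observation variance, the Normal–Normal posterior has precision τ_n = τ₀ + n/σ² and mean μ_n = (τ₀μ₀ + (n/σ²)x̄)/τ_n.
Here τ₀ = 1/534.9 = 0.001870 and τ_data = 13/260.6 = 0.049885, so τ_n = 0.051755.
Rearranging for μ₀: μ₀ = (μ_n·τ_n − τ_data·x̄)/τ₀ = (316.4715·0.051755 − 0.049885·315.2) / 0.001870 = 0.655230/0.001870 ≈ 350.4.

μ₀ = 350.4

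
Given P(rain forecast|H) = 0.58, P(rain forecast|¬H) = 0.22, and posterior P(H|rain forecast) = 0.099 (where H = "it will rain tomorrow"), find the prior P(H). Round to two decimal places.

P(H) = 0.04

In odds form, posterior odds = prior odds × likelihood ratio, so prior odds = posterior odds ÷ LR.
Posterior odds = 0.099/(1−0.099) = 0.1099. LR = 0.58/0.22 = 2.6364.
Prior odds = 0.1099/2.6364 = 0.0417, so P(H) = 0.0417/(1+0.0417) ≈ 0.04.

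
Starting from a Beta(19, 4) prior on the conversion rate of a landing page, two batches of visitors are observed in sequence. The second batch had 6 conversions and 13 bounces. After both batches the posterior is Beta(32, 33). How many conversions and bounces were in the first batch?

Sequential conjugate updates are equivalent to a single update on the pooled data, so total successes = posterior α − prior α and total failures = posterior β − prior β.
Total across both batches: 32−19=13 conversions, 33−4=29 bounces.
Subtract the second batch: 13−6=7 conversions and 29−13=16 bounces.

7 conversions and 16 bounces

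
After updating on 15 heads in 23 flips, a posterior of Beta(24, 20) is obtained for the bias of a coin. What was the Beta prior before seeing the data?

Beta is conjugate to the binomial likelihood: posterior = Beta(a+s, b+f).
So a = 24 − 15 = 9 and b = 20 − 8 = 12.

Beta(9, 12)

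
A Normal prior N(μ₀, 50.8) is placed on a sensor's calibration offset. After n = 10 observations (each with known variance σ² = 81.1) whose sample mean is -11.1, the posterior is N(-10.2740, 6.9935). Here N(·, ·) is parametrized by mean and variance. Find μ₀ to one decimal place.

The posterior mean is a precision-weighted average: μ_n = (τ₀μ₀ + τ_data·x̄)/(τ₀+τ_data), with τ₀=1/σ₀² and τ_data=n/σ².
Here τ₀ = 1/50.8 = 0.019685 and τ_data = 10/81.1 = 0.123305, so τ_n = 0.142990.
Rearranging for μ₀: μ₀ = (μ_n·τ_n − τ_data·x̄)/τ₀ = (-10.2740·0.142990 − 0.123305·-11.1) / 0.019685 = -0.100394/0.019685 ≈ -5.1.

μ₀ = -5.1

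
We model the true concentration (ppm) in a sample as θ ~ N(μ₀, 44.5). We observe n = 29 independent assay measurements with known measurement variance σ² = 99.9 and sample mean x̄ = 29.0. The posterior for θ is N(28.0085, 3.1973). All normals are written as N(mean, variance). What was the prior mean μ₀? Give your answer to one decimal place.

μ₀ = 15.2

The posterior mean is a precision-weighted average: μ_n = (τ₀μ₀ + τ_data·x̄)/(τ₀+τ_data), with τ₀=1/σ₀² and τ_data=n/σ².
Here τ₀ = 1/44.5 = 0.022472 and τ_data = 29/99.9 = 0.290290, so τ_n = 0.312762.
Rearranging for μ₀: μ₀ = (μ_n·τ_n − τ_data·x̄)/τ₀ = (28.0085·0.312762 − 0.290290·29.0) / 0.022472 = 0.341584/0.022472 ≈ 15.2.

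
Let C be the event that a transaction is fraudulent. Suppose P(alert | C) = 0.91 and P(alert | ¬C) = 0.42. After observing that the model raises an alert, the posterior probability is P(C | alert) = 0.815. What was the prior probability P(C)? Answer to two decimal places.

P(C) = 0.67

In odds form, posterior odds = prior odds × likelihood ratio, so prior odds = posterior odds ÷ LR.
Posterior odds = 0.815/(1−0.815) = 4.4054. LR = 0.91/0.42 = 2.1667.
Prior odds = 4.4054/2.1667 = 2.0332, so P(C) = 2.0332/(1+2.0332) ≈ 0.67.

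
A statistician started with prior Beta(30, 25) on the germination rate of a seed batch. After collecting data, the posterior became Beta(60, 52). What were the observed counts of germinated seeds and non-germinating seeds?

Under Beta–binomial conjugacy the posterior parameters are (α+s, β+f).
Match parameters: s=60−30=30, f=52−25=27.

30 germinated seeds and 27 non-germinating seeds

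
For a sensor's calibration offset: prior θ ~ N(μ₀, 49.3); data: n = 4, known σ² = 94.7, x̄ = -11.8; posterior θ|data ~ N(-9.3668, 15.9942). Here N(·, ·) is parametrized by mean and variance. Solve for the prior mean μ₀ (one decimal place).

μ₀ = -4.3

With known observation variance, the Normal–Normal posterior has precision τ_n = τ₀ + n/σ² and mean μ_n = (τ₀μ₀ + (n/σ²)x̄)/τ_n.
Here τ₀ = 1/49.3 = 0.020284 and τ_data = 4/94.7 = 0.042239, so τ_n = 0.062523.
Rearranging for μ₀: μ₀ = (μ_n·τ_n − τ_data·x̄)/τ₀ = (-9.3668·0.062523 − 0.042239·-11.8) / 0.020284 = -0.087220/0.020284 ≈ -4.3.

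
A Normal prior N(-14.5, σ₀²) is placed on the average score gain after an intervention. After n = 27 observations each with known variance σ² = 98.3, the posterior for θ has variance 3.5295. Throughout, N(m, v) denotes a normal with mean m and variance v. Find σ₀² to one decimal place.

For the Normal–Normal model with known σ², precisions add: τ_n = τ₀ + n/σ².
So 1/σ₀² = 1/3.5295 − 27/98.3 = 0.283326 − 0.274669 = 0.008657.
Hence σ₀² = 1/0.008657 ≈ 115.5.

σ₀² = 115.5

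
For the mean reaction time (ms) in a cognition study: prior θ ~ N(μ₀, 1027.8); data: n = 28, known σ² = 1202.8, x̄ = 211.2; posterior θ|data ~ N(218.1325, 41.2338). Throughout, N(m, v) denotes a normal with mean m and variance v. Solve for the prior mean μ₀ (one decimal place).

The posterior mean is a precision-weighted average: μ_n = (τ₀μ₀ + τ_data·x̄)/(τ₀+τ_data), with τ₀=1/σ₀² and τ_data=n/σ².
Here τ₀ = 1/1027.8 = 0.000973 and τ_data = 28/1202.8 = 0.023279, so τ_n = 0.024252.
Rearranging for μ₀: μ₀ = (μ_n·τ_n − τ_data·x̄)/τ₀ = (218.1325·0.024252 − 0.023279·211.2) / 0.000973 = 0.373625/0.000973 ≈ 384.0.

μ₀ = 384.0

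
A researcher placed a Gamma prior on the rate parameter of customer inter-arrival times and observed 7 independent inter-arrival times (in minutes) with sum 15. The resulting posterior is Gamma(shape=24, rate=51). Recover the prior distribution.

For an exponential likelihood with a Gamma(α, β) prior on the rate, n observations with total T give posterior Gamma(α+n, β+T).
So α = 24 − 7 = 17 and β = 51 − 15 = 36.

Gamma(shape=17, rate=36)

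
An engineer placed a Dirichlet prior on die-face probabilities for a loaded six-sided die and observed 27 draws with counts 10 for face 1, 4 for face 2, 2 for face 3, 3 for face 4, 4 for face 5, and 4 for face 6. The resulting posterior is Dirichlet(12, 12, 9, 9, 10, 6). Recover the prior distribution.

For a Dirichlet(α) prior with multinomial counts c, the posterior is Dirichlet(α + c) componentwise.
Subtract each count from the matching posterior parameter: 12−10=2, 12−4=8, 9−2=7, 9−3=6, 10−4=6, 6−4=2.

Dirichlet(2, 8, 7, 6, 6, 2)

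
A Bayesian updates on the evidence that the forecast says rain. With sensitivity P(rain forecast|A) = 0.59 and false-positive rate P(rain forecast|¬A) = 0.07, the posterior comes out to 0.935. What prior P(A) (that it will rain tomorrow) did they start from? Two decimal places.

In odds form, posterior odds = prior odds × likelihood ratio, so prior odds = posterior odds ÷ LR.
Posterior odds = 0.935/(1−0.935) = 14.3846. LR = 0.59/0.07 = 8.4286.
Prior odds = 14.3846/8.4286 = 1.7066, so P(A) = 1.7066/(1+1.7066) ≈ 0.63.

P(A) = 0.63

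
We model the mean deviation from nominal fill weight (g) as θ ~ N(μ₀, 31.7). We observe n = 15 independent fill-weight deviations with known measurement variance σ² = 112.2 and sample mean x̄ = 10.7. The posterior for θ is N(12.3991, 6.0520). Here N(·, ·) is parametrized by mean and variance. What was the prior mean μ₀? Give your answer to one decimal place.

μ₀ = 19.6

With known observation variance, the Normal–Normal posterior has precision τ_n = τ₀ + n/σ² and mean μ_n = (τ₀μ₀ + (n/σ²)x̄)/τ_n.
Here τ₀ = 1/31.7 = 0.031546 and τ_data = 15/112.2 = 0.133690, so τ_n = 0.165236.
Rearranging for μ₀: μ₀ = (μ_n·τ_n − τ_data·x̄)/τ₀ = (12.3991·0.165236 − 0.133690·10.7) / 0.031546 = 0.618295/0.031546 ≈ 19.6.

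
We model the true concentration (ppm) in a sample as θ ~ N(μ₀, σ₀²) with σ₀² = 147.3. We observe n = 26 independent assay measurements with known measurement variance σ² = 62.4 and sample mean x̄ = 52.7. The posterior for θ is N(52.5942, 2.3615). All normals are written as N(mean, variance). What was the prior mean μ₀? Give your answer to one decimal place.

The posterior mean is a precision-weighted average: μ_n = (τ₀μ₀ + τ_data·x̄)/(τ₀+τ_data), with τ₀=1/σ₀² and τ_data=n/σ².
Here τ₀ = 1/147.3 = 0.006789 and τ_data = 26/62.4 = 0.416667, so τ_n = 0.423456.
Rearranging for μ₀: μ₀ = (μ_n·τ_n − τ_data·x̄)/τ₀ = (52.5942·0.423456 − 0.416667·52.7) / 0.006789 = 0.312979/0.006789 ≈ 46.1.

μ₀ = 46.1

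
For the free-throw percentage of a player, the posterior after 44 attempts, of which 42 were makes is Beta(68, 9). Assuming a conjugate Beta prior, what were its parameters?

Beta(26, 7)

Beta is conjugate to the binomial likelihood: posterior = Beta(a+s, b+f).
Subtract the data counts: 68−42=26, 9−2=7.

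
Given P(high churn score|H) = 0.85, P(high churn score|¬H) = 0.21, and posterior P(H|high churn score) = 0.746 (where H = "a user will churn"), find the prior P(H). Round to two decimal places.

P(H) = 0.42

In odds form, posterior odds = prior odds × likelihood ratio, so prior odds = posterior odds ÷ LR.
Posterior odds = 0.746/(1−0.746) = 2.9370. LR = 0.85/0.21 = 4.0476.
Prior odds = 2.9370/4.0476 = 0.7256, so P(H) = 0.7256/(1+0.7256) ≈ 0.42.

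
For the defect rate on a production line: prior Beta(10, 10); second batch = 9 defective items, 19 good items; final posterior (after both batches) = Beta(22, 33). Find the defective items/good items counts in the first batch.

3 defective items and 4 good items

Because Beta–binomial updating is additive in the counts, the combined data contributed (α_post−α_prior, β_post−β_prior) successes and failures.
Total across both batches: 22−10=12 defective items, 33−10=23 good items.
Subtract the second batch: 12−9=3 defective items and 23−19=4 good items.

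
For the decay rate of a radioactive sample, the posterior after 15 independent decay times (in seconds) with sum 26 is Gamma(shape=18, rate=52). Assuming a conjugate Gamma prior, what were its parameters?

Gamma(shape=3, rate=26)

Gamma–exponential conjugacy: posterior shape = α + n, posterior rate = β + Σtᵢ.
So α = 18 − 15 = 3 and β = 52 − 26 = 26.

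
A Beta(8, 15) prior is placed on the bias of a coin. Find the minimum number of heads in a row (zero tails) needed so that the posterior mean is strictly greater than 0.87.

After k heads and 0 tails the posterior is Beta(8+k, 15), with mean (8+k)/(8+15+k).
Set (8+k)/(23+k) > 0.87 and solve: k > (0.87·23 − 8)/(1 − 0.87) = 92.385.
The smallest integer exceeding 92.385 is 93, and checking k=93: (101)/(116) = 0.8707 > 0.87.

k = 93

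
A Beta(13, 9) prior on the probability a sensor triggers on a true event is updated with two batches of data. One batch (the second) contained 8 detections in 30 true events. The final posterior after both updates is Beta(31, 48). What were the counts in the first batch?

10 detections and 17 misses

Sequential conjugate updates are equivalent to a single update on the pooled data, so total successes = posterior α − prior α and total failures = posterior β − prior β.
Total across both batches: 31−13=18 detections, 48−9=39 misses.
Subtract the second batch: 18−8=10 detections and 39−22=17 misses.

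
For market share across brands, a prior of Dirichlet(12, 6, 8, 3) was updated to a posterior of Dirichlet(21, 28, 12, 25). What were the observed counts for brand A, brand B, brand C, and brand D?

For a Dirichlet(α) prior with multinomial counts c, the posterior is Dirichlet(α + c) componentwise.
Counts are posterior − prior componentwise: 21−12=9, 28−6=22, 12−8=4, 25−3=22.

counts (9, 22, 4, 22)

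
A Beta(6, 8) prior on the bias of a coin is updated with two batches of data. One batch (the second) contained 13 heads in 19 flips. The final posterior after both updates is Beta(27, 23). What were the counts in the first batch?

Sequential conjugate updates are equivalent to a single update on the pooled data, so total successes = posterior α − prior α and total failures = posterior β − prior β.
Total across both batches: 27−6=21 heads, 23−8=15 tails.
Subtract the second batch: 21−13=8 heads and 15−6=9 tails.

8 heads and 9 tails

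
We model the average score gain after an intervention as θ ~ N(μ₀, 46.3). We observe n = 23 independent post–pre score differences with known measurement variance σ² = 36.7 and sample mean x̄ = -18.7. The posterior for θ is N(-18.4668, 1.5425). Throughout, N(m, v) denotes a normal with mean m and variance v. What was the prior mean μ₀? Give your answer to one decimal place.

With known observation variance, the Normal–Normal posterior has precision τ_n = τ₀ + n/σ² and mean μ_n = (τ₀μ₀ + (n/σ²)x̄)/τ_n.
Here τ₀ = 1/46.3 = 0.021598 and τ_data = 23/36.7 = 0.626703, so τ_n = 0.648301.
Rearranging for μ₀: μ₀ = (μ_n·τ_n − τ_data·x̄)/τ₀ = (-18.4668·0.648301 − 0.626703·-18.7) / 0.021598 = -0.252699/0.021598 ≈ -11.7.

μ₀ = -11.7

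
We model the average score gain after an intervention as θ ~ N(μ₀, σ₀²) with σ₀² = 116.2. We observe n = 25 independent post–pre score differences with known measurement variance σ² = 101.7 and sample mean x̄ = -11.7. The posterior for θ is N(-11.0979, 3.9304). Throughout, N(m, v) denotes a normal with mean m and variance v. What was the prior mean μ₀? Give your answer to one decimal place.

With known observation variance, the Normal–Normal posterior has precision τ_n = τ₀ + n/σ² and mean μ_n = (τ₀μ₀ + (n/σ²)x̄)/τ_n.
Here τ₀ = 1/116.2 = 0.008606 and τ_data = 25/101.7 = 0.245821, so τ_n = 0.254427.
Rearranging for μ₀: μ₀ = (μ_n·τ_n − τ_data·x̄)/τ₀ = (-11.0979·0.254427 − 0.245821·-11.7) / 0.008606 = 0.052500/0.008606 ≈ 6.1.

μ₀ = 6.1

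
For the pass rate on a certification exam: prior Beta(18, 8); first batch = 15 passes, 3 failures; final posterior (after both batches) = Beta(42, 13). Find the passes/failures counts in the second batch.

Sequential conjugate updates are equivalent to a single update on the pooled data, so total successes = posterior α − prior α and total failures = posterior β − prior β.
Total across both batches: 42−18=24 passes, 13−8=5 failures.
Subtract the first batch: 24−15=9 passes and 5−3=2 failures.

9 passes and 2 failures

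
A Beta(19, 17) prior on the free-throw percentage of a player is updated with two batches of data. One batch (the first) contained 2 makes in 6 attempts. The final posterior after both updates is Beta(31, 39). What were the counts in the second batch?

Because Beta–binomial updating is additive in the counts, the combined data contributed (α_post−α_prior, β_post−β_prior) successes and failures.
Total across both batches: 31−19=12 makes, 39−17=22 misses.
Subtract the first batch: 12−2=10 makes and 22−4=18 misses.

10 makes and 18 misses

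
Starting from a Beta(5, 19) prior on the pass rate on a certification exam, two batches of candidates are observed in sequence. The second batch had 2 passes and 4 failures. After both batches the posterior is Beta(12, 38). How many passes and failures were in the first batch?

5 passes and 15 failures

Because Beta–binomial updating is additive in the counts, the combined data contributed (α_post−α_prior, β_post−β_prior) successes and failures.
Total across both batches: 12−5=7 passes, 38−19=19 failures.
Subtract the second batch: 7−2=5 passes and 19−4=15 failures.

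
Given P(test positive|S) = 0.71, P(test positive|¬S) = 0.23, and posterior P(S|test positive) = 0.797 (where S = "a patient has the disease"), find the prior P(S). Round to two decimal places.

In odds form, posterior odds = prior odds × likelihood ratio, so prior odds = posterior odds ÷ LR.
Posterior odds = 0.797/(1−0.797) = 3.9261. LR = 0.71/0.23 = 3.0870.
Prior odds = 3.9261/3.0870 = 1.2718, so P(S) = 1.2718/(1+1.2718) ≈ 0.56.

P(S) = 0.56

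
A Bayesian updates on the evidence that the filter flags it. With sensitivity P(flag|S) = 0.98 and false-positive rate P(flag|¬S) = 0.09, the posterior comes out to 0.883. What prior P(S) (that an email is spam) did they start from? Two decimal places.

Bayes' rule in odds form gives O(S|E) = O(S)·[P(E|S)/P(E|¬S)], hence O(S) = O(S|E)/LR.
Posterior odds = 0.883/(1−0.883) = 7.5470. LR = 0.98/0.09 = 10.8889.
Prior odds = 7.5470/10.8889 = 0.6931, so P(S) = 0.6931/(1+0.6931) ≈ 0.41.

P(S) = 0.41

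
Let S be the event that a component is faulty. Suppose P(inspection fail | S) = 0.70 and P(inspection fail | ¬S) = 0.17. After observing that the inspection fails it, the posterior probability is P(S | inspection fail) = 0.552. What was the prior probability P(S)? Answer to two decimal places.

In odds form, posterior odds = prior odds × likelihood ratio, so prior odds = posterior odds ÷ LR.
Posterior odds = 0.552/(1−0.552) = 1.2321. LR = 0.70/0.17 = 4.1176.
Prior odds = 1.2321/4.1176 = 0.2992, so P(S) = 0.2992/(1+0.2992) ≈ 0.23.

P(S) = 0.23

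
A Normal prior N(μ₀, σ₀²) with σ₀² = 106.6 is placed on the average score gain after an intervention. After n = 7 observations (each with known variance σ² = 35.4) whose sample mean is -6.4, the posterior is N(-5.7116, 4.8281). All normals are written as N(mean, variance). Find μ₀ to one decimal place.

μ₀ = 8.8

With known observation variance, the Normal–Normal posterior has precision τ_n = τ₀ + n/σ² and mean μ_n = (τ₀μ₀ + (n/σ²)x̄)/τ_n.
Here τ₀ = 1/106.6 = 0.009381 and τ_data = 7/35.4 = 0.197740, so τ_n = 0.207121.
Rearranging for μ₀: μ₀ = (μ_n·τ_n − τ_data·x̄)/τ₀ = (-5.7116·0.207121 − 0.197740·-6.4) / 0.009381 = 0.082544/0.009381 ≈ 8.8.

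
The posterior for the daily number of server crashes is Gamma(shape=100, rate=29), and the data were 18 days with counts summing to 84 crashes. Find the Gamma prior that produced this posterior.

Gamma(shape=16, rate=11)

A Gamma(α, β) prior (rate parametrization) on a Poisson rate with n observations summing to S gives posterior Gamma(α+S, β+n).
So α = 100 − 84 = 16 and β = 29 − 18 = 11.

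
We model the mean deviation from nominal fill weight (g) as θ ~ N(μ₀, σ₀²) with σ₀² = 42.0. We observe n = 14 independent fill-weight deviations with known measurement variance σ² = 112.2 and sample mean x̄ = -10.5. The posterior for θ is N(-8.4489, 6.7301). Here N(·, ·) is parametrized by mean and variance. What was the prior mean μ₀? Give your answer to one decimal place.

μ₀ = 2.3

The posterior mean is a precision-weighted average: μ_n = (τ₀μ₀ + τ_data·x̄)/(τ₀+τ_data), with τ₀=1/σ₀² and τ_data=n/σ².
Here τ₀ = 1/42.0 = 0.023810 and τ_data = 14/112.2 = 0.124777, so τ_n = 0.148587.
Rearranging for μ₀: μ₀ = (μ_n·τ_n − τ_data·x̄)/τ₀ = (-8.4489·0.148587 − 0.124777·-10.5) / 0.023810 = 0.054762/0.023810 ≈ 2.3.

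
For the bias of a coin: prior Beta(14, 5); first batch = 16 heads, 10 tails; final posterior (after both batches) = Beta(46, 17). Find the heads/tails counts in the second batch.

16 heads and 2 tails

Because Beta–binomial updating is additive in the counts, the combined data contributed (α_post−α_prior, β_post−β_prior) successes and failures.
Total across both batches: 46−14=32 heads, 17−5=12 tails.
Subtract the first batch: 32−16=16 heads and 12−10=2 tails.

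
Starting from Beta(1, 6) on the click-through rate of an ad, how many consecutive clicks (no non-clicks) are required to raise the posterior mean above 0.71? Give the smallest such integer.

After k clicks and 0 non-clicks the posterior is Beta(1+k, 6), with mean (1+k)/(1+6+k).
Set (1+k)/(7+k) > 0.71 and solve: k > (0.71·7 − 1)/(1 − 0.71) = 13.690.
The smallest integer exceeding 13.690 is 14, and checking k=14: (15)/(21) = 0.7143 > 0.71.

k = 14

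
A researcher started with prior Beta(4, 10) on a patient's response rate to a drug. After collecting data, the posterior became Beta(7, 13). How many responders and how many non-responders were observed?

A Beta(α, β) prior with s successes and f failures in binomial data gives a Beta(α+s, β+f) posterior.
So s = 7 − 4 = 3 and f = 13 − 10 = 3.

3 responders and 3 non-responders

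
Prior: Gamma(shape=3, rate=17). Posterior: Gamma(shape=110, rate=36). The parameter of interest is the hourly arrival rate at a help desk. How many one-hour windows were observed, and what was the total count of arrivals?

n = 19 one-hour windows with total 107 arrivals

Gamma–Poisson conjugacy: posterior shape = α + Σxᵢ, posterior rate = β + n.
Matching: Σxᵢ = 110 − 3 = 107 and n = 36 − 17 = 19.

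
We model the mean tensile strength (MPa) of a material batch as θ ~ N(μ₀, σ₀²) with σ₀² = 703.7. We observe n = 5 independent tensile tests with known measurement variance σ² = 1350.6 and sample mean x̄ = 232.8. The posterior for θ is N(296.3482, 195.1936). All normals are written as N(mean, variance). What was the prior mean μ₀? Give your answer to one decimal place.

μ₀ = 461.9

With known observation variance, the Normal–Normal posterior has precision τ_n = τ₀ + n/σ² and mean μ_n = (τ₀μ₀ + (n/σ²)x̄)/τ_n.
Here τ₀ = 1/703.7 = 0.001421 and τ_data = 5/1350.6 = 0.003702, so τ_n = 0.005123.
Rearranging for μ₀: μ₀ = (μ_n·τ_n − τ_data·x̄)/τ₀ = (296.3482·0.005123 − 0.003702·232.8) / 0.001421 = 0.656366/0.001421 ≈ 461.9.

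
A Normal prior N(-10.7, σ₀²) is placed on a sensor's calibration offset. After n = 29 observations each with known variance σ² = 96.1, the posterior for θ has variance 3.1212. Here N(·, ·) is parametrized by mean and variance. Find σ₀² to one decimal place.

For the Normal–Normal model with known σ², precisions add: τ_n = τ₀ + n/σ².
So 1/σ₀² = 1/3.1212 − 29/96.1 = 0.320390 − 0.301769 = 0.018621.
Hence σ₀² = 1/0.018621 ≈ 53.7.

σ₀² = 53.7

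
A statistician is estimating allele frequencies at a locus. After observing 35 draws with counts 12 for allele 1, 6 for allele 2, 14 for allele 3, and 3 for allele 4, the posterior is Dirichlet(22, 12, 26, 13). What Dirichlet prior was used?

For a Dirichlet(α) prior with multinomial counts c, the posterior is Dirichlet(α + c) componentwise.
Subtract each count from the matching posterior parameter: 22−12=10, 12−6=6, 26−14=12, 13−3=10.

Dirichlet(10, 6, 12, 10)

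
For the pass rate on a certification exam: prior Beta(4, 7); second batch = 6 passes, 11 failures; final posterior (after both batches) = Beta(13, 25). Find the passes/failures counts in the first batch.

3 passes and 7 failures

Sequential conjugate updates are equivalent to a single update on the pooled data, so total successes = posterior α − prior α and total failures = posterior β − prior β.
Total across both batches: 13−4=9 passes, 25−7=18 failures.
Subtract the second batch: 9−6=3 passes and 18−11=7 failures.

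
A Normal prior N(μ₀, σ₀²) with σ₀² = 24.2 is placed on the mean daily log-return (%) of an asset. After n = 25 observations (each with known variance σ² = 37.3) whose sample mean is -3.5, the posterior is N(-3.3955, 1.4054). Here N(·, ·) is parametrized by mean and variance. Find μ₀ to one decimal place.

The posterior mean is a precision-weighted average: μ_n = (τ₀μ₀ + τ_data·x̄)/(τ₀+τ_data), with τ₀=1/σ₀² and τ_data=n/σ².
Here τ₀ = 1/24.2 = 0.041322 and τ_data = 25/37.3 = 0.670241, so τ_n = 0.711563.
Rearranging for μ₀: μ₀ = (μ_n·τ_n − τ_data·x̄)/τ₀ = (-3.3955·0.711563 − 0.670241·-3.5) / 0.041322 = -0.070269/0.041322 ≈ -1.7.

μ₀ = -1.7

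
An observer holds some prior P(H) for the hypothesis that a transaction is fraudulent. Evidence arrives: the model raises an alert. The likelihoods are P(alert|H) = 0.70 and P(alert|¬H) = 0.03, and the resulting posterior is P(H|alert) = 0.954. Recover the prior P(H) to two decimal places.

P(H) = 0.47

In odds form, posterior odds = prior odds × likelihood ratio, so prior odds = posterior odds ÷ LR.
Posterior odds = 0.954/(1−0.954) = 20.7391. LR = 0.70/0.03 = 23.3333.
Prior odds = 20.7391/23.3333 = 0.8888, so P(H) = 0.8888/(1+0.8888) ≈ 0.47.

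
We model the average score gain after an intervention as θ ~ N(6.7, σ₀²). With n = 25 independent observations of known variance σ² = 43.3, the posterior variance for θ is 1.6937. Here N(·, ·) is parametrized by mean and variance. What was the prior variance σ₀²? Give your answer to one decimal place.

For the Normal–Normal model with known σ², precisions add: τ_n = τ₀ + n/σ².
So 1/σ₀² = 1/1.6937 − 25/43.3 = 0.590423 − 0.577367 = 0.013056.
Hence σ₀² = 1/0.013056 ≈ 76.6.

σ₀² = 76.6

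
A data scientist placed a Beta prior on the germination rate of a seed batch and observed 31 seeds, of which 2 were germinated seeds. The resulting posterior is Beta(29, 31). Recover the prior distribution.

Under Beta–binomial conjugacy the posterior parameters are (α+s, β+f).
So α = 29 − 2 = 27 and β = 31 − 29 = 2.

Beta(27, 2)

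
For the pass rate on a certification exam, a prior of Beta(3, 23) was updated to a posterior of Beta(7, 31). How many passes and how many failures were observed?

A Beta(α, β) prior with s successes and f failures in binomial data gives a Beta(α+s, β+f) posterior.
So s = 7 − 3 = 4 and f = 31 − 23 = 8.

4 passes and 8 failures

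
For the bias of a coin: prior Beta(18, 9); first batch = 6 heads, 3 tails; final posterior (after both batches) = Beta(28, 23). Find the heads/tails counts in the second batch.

Because Beta–binomial updating is additive in the counts, the combined data contributed (α_post−α_prior, β_post−β_prior) successes and failures.
Total across both batches: 28−18=10 heads, 23−9=14 tails.
Subtract the first batch: 10−6=4 heads and 14−3=11 tails.

4 heads and 11 tails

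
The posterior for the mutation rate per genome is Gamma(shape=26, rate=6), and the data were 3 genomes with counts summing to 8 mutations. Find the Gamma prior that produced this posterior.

Gamma(shape=18, rate=3)

Gamma–Poisson conjugacy: posterior shape = α + Σxᵢ, posterior rate = β + n.
So α = 26 − 8 = 18 and β = 6 − 3 = 3.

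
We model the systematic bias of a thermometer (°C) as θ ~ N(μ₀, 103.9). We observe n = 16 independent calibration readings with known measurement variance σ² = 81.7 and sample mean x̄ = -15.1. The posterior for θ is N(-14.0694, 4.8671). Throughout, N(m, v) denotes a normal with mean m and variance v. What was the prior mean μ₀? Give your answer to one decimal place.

The posterior mean is a precision-weighted average: μ_n = (τ₀μ₀ + τ_data·x̄)/(τ₀+τ_data), with τ₀=1/σ₀² and τ_data=n/σ².
Here τ₀ = 1/103.9 = 0.009625 and τ_data = 16/81.7 = 0.195838, so τ_n = 0.205463.
Rearranging for μ₀: μ₀ = (μ_n·τ_n − τ_data·x̄)/τ₀ = (-14.0694·0.205463 − 0.195838·-15.1) / 0.009625 = 0.066413/0.009625 ≈ 6.9.

μ₀ = 6.9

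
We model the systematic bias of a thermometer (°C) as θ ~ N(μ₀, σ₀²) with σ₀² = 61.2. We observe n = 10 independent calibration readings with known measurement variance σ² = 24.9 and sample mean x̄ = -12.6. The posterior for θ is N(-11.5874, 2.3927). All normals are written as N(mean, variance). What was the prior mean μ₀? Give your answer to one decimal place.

With known observation variance, the Normal–Normal posterior has precision τ_n = τ₀ + n/σ² and mean μ_n = (τ₀μ₀ + (n/σ²)x̄)/τ_n.
Here τ₀ = 1/61.2 = 0.016340 and τ_data = 10/24.9 = 0.401606, so τ_n = 0.417946.
Rearranging for μ₀: μ₀ = (μ_n·τ_n − τ_data·x̄)/τ₀ = (-11.5874·0.417946 − 0.401606·-12.6) / 0.016340 = 0.217328/0.016340 ≈ 13.3.

μ₀ = 13.3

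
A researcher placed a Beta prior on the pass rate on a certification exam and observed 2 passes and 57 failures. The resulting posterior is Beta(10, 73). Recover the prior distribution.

Beta(8, 16)

Beta is conjugate to the binomial likelihood: posterior = Beta(α+s, β+f).
So α = 10 − 2 = 8 and β = 73 − 57 = 16.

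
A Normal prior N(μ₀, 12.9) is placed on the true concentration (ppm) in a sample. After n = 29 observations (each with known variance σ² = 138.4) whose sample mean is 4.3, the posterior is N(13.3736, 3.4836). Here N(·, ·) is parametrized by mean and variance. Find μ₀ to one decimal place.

μ₀ = 37.9

With known observation variance, the Normal–Normal posterior has precision τ_n = τ₀ + n/σ² and mean μ_n = (τ₀μ₀ + (n/σ²)x̄)/τ_n.
Here τ₀ = 1/12.9 = 0.077519 and τ_data = 29/138.4 = 0.209538, so τ_n = 0.287057.
Rearranging for μ₀: μ₀ = (μ_n·τ_n − τ_data·x̄)/τ₀ = (13.3736·0.287057 − 0.209538·4.3) / 0.077519 = 2.937972/0.077519 ≈ 37.9.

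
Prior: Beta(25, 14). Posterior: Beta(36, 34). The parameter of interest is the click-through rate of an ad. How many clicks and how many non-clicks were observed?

11 clicks and 20 non-clicks

Beta is conjugate to the binomial likelihood: posterior = Beta(α+s, β+f).
Match parameters: s=36−25=11, f=34−14=20.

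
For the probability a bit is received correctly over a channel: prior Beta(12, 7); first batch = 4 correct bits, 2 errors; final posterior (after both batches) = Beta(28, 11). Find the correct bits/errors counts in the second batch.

Sequential conjugate updates are equivalent to a single update on the pooled data, so total successes = posterior α − prior α and total failures = posterior β − prior β.
Total across both batches: 28−12=16 correct bits, 11−7=4 errors.
Subtract the first batch: 16−4=12 correct bits and 4−2=2 errors.

12 correct bits and 2 errors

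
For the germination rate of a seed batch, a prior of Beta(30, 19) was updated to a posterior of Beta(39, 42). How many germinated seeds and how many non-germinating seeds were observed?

9 germinated seeds and 23 non-germinating seeds

Beta is conjugate to the binomial likelihood: posterior = Beta(α+s, β+f).
So s = 39 − 30 = 9 and f = 42 − 19 = 23.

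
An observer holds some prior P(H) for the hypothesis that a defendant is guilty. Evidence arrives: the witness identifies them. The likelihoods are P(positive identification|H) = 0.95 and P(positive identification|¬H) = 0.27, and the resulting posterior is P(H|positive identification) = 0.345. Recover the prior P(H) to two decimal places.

Bayes' rule in odds form gives O(H|E) = O(H)·[P(E|H)/P(E|¬H)], hence O(H) = O(H|E)/LR.
Posterior odds = 0.345/(1−0.345) = 0.5267. LR = 0.95/0.27 = 3.5185.
Prior odds = 0.5267/3.5185 = 0.1497, so P(H) = 0.1497/(1+0.1497) ≈ 0.13.

P(H) = 0.13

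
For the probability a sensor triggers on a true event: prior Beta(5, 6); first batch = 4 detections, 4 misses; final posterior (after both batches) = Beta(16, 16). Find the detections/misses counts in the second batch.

Sequential conjugate updates are equivalent to a single update on the pooled data, so total successes = posterior α − prior α and total failures = posterior β − prior β.
Total across both batches: 16−5=11 detections, 16−6=10 misses.
Subtract the first batch: 11−4=7 detections and 10−4=6 misses.

7 detections and 6 misses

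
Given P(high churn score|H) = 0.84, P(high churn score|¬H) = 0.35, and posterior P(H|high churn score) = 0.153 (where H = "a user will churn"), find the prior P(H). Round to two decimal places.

P(H) = 0.07

In odds form, posterior odds = prior odds × likelihood ratio, so prior odds = posterior odds ÷ LR.
Posterior odds = 0.153/(1−0.153) = 0.1806. LR = 0.84/0.35 = 2.4000.
Prior odds = 0.1806/2.4000 = 0.0753, so P(H) = 0.0753/(1+0.0753) ≈ 0.07.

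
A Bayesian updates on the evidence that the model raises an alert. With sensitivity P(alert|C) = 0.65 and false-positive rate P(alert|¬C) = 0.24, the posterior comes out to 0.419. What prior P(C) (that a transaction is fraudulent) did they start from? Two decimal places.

P(C) = 0.21

Bayes' rule in odds form gives O(C|E) = O(C)·[P(E|C)/P(E|¬C)], hence O(C) = O(C|E)/LR.
Posterior odds = 0.419/(1−0.419) = 0.7212. LR = 0.65/0.24 = 2.7083.
Prior odds = 0.7212/2.7083 = 0.2663, so P(C) = 0.2663/(1+0.2663) ≈ 0.21.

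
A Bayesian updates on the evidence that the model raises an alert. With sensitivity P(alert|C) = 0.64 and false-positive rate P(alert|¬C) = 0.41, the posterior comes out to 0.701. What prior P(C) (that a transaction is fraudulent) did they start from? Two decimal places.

In odds form, posterior odds = prior odds × likelihood ratio, so prior odds = posterior odds ÷ LR.
Posterior odds = 0.701/(1−0.701) = 2.3445. LR = 0.64/0.41 = 1.5610.
Prior odds = 2.3445/1.5610 = 1.5019, so P(C) = 1.5019/(1+1.5019) ≈ 0.60.

P(C) = 0.60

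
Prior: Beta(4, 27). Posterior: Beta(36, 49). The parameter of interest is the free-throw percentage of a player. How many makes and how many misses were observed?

Beta is conjugate to the binomial likelihood: posterior = Beta(α+s, β+f).
Match parameters: s=36−4=32, f=49−27=22.

32 makes and 22 misses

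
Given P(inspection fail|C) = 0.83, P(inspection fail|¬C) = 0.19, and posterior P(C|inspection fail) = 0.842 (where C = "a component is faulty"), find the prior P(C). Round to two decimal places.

Bayes' rule in odds form gives O(C|E) = O(C)·[P(E|C)/P(E|¬C)], hence O(C) = O(C|E)/LR.
Posterior odds = 0.842/(1−0.842) = 5.3291. LR = 0.83/0.19 = 4.3684.
Prior odds = 5.3291/4.3684 = 1.2199, so P(C) = 1.2199/(1+1.2199) ≈ 0.55.

P(C) = 0.55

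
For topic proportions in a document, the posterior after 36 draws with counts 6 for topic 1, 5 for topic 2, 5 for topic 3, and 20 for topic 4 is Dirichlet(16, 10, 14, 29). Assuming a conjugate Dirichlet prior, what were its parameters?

Dirichlet(10, 5, 9, 9)

For a Dirichlet(α) prior with multinomial counts c, the posterior is Dirichlet(α + c) componentwise.
Subtract each count from the matching posterior parameter: 16−6=10, 10−5=5, 14−5=9, 29−20=9.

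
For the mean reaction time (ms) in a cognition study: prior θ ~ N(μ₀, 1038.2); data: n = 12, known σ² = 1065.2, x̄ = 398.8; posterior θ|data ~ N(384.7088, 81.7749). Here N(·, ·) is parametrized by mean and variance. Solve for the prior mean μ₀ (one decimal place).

With known observation variance, the Normal–Normal posterior has precision τ_n = τ₀ + n/σ² and mean μ_n = (τ₀μ₀ + (n/σ²)x̄)/τ_n.
Here τ₀ = 1/1038.2 = 0.000963 and τ_data = 12/1065.2 = 0.011265, so τ_n = 0.012228.
Rearranging for μ₀: μ₀ = (μ_n·τ_n − τ_data·x̄)/τ₀ = (384.7088·0.012228 − 0.011265·398.8) / 0.000963 = 0.211737/0.000963 ≈ 219.9.

μ₀ = 219.9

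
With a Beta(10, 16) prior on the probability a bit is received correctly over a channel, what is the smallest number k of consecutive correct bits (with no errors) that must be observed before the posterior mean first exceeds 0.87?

After k correct bits and 0 errors the posterior is Beta(10+k, 16), with mean (10+k)/(10+16+k).
Set (10+k)/(26+k) > 0.87 and solve: k > (0.87·26 − 10)/(1 − 0.87) = 97.077.
The smallest integer exceeding 97.077 is 98, and checking k=98: (108)/(124) = 0.8710 > 0.87.

k = 98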